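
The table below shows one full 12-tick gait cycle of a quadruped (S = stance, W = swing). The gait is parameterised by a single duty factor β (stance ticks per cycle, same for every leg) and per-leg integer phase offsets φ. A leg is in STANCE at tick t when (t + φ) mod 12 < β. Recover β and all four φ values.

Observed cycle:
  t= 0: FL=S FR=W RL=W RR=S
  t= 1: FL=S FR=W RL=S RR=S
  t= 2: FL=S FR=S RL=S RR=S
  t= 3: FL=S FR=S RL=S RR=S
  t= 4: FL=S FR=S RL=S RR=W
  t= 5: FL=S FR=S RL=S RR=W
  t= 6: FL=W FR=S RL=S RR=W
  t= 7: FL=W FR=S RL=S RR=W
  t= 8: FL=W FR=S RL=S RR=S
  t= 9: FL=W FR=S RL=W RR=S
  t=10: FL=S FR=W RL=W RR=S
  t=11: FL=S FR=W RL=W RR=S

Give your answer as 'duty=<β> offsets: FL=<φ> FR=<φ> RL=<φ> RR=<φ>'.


duty=8 offsets: FL=2 FR=10 RL=11 RR=4

duty β = stance ticks per leg = 8
FL: stance ticks = 8; W→S at t=10 → φ=2
FR: stance ticks = 8; W→S at t=2 → φ=10
RL: stance ticks = 8; W→S at t=1 → φ=11
RR: stance ticks = 8; W→S at t=8 → φ=4


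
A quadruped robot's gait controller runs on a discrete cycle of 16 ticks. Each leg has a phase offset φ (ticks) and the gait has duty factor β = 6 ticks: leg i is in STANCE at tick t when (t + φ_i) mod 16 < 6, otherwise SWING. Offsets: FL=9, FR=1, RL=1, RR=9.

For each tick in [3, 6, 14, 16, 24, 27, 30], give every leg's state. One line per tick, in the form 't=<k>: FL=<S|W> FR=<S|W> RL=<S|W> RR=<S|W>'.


t=3: phase=(12,4,4,12) vs β=6 → FL=W FR=S RL=S RR=W
t=6: phase=(15,7,7,15) vs β=6 → FL=W FR=W RL=W RR=W
t=14: phase=(7,15,15,7) vs β=6 → FL=W FR=W RL=W RR=W
t=16: phase=(9,1,1,9) vs β=6 → FL=W FR=S RL=S RR=W
t=24: phase=(1,9,9,1) vs β=6 → FL=S FR=W RL=W RR=S
t=27: phase=(4,12,12,4) vs β=6 → FL=S FR=W RL=W RR=S
t=30: phase=(7,15,15,7) vs β=6 → FL=W FR=W RL=W RR=W

t=3: FL=W FR=S RL=S RR=W
t=6: FL=W FR=W RL=W RR=W
t=14: FL=W FR=W RL=W RR=W
t=16: FL=W FR=S RL=S RR=W
t=24: FL=S FR=W RL=W RR=S
t=27: FL=S FR=W RL=W RR=S
t=30: FL=W FR=W RL=W RR=W


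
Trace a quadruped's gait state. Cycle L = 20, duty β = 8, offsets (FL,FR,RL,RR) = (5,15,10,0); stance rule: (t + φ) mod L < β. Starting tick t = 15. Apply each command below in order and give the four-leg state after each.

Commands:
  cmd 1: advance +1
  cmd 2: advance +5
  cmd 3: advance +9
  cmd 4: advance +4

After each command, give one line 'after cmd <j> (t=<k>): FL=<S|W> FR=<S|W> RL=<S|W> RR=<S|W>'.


start t=15: FL=S FR=W RL=S RR=W
cmd 1: advance +1 → t=16, phase=(1,11,6,16) → FL=S FR=W RL=S RR=W
cmd 2: advance +5 → t=21, phase=(6,16,11,1) → FL=S FR=W RL=W RR=S
cmd 3: advance +9 → t=30, phase=(15,5,0,10) → FL=W FR=S RL=S RR=W
cmd 4: advance +4 → t=34, phase=(19,9,4,14) → FL=W FR=W RL=S RR=W

after cmd 1 (t=16): FL=S FR=W RL=S RR=W
after cmd 2 (t=21): FL=S FR=W RL=W RR=S
after cmd 3 (t=30): FL=W FR=S RL=S RR=W
after cmd 4 (t=34): FL=W FR=W RL=S RR=W


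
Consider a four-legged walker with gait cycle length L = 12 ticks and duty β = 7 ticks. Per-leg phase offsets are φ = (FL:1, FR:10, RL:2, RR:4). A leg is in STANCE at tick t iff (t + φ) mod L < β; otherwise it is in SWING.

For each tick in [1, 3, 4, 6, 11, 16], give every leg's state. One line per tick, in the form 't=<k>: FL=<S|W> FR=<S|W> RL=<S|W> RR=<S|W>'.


t=1: FL=S FR=W RL=S RR=S
t=3: FL=S FR=S RL=S RR=W
t=4: FL=S FR=S RL=S RR=W
t=6: FL=W FR=S RL=W RR=W
t=11: FL=S FR=W RL=S RR=S
t=16: FL=S FR=S RL=S RR=W

t=1: phase=(2,11,3,5) vs β=7 → FL=S FR=W RL=S RR=S
t=3: phase=(4,1,5,7) vs β=7 → FL=S FR=S RL=S RR=W
t=4: phase=(5,2,6,8) vs β=7 → FL=S FR=S RL=S RR=W
t=6: phase=(7,4,8,10) vs β=7 → FL=W FR=S RL=W RR=W
t=11: phase=(0,9,1,3) vs β=7 → FL=S FR=W RL=S RR=S
t=16: phase=(5,2,6,8) vs β=7 → FL=S FR=S RL=S RR=W


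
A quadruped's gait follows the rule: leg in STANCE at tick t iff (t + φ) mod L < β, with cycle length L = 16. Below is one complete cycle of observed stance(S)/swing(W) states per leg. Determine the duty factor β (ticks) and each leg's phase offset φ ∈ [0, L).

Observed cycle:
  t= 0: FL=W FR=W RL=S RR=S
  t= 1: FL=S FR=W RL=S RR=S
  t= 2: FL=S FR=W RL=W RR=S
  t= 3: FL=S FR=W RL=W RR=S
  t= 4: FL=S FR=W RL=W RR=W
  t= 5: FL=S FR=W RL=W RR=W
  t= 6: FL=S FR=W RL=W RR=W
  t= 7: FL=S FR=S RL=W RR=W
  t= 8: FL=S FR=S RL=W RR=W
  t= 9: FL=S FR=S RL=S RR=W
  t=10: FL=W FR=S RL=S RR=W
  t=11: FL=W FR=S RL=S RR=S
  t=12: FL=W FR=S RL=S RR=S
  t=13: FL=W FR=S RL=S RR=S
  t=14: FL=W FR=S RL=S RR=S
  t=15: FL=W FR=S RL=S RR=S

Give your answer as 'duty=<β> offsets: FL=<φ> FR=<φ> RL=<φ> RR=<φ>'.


duty=9 offsets: FL=15 FR=9 RL=7 RR=5

duty β = stance ticks per leg = 9
FL: stance ticks = 9; W→S at t=1 → φ=15
FR: stance ticks = 9; W→S at t=7 → φ=9
RL: stance ticks = 9; W→S at t=9 → φ=7
RR: stance ticks = 9; W→S at t=11 → φ=5


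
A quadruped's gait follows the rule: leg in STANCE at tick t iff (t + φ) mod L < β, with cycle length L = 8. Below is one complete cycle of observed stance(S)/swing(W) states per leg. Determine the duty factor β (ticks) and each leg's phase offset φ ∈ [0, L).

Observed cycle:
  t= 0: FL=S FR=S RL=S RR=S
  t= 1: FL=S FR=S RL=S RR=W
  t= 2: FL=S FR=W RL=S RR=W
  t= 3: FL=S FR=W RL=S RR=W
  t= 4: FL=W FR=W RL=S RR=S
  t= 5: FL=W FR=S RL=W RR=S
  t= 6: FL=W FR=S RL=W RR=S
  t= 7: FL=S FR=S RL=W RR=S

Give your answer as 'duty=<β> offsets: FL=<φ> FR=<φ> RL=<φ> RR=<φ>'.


duty=5 offsets: FL=1 FR=3 RL=0 RR=4

duty β = stance ticks per leg = 5
FL: stance ticks = 5; W→S at t=7 → φ=1
FR: stance ticks = 5; W→S at t=5 → φ=3
RL: stance ticks = 5; W→S at t=0 → φ=0
RR: stance ticks = 5; W→S at t=4 → φ=4


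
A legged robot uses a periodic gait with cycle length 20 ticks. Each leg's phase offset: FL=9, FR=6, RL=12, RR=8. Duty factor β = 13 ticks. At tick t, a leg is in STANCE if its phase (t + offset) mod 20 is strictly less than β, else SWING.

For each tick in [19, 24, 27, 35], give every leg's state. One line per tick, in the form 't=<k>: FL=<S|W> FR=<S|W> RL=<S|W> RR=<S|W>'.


t=19: FL=S FR=S RL=S RR=S
t=24: FL=W FR=S RL=W RR=S
t=27: FL=W FR=W RL=W RR=W
t=35: FL=S FR=S RL=S RR=S

t=19: phase=(8,5,11,7) vs β=13 → FL=S FR=S RL=S RR=S
t=24: phase=(13,10,16,12) vs β=13 → FL=W FR=S RL=W RR=S
t=27: phase=(16,13,19,15) vs β=13 → FL=W FR=W RL=W RR=W
t=35: phase=(4,1,7,3) vs β=13 → FL=S FR=S RL=S RR=S


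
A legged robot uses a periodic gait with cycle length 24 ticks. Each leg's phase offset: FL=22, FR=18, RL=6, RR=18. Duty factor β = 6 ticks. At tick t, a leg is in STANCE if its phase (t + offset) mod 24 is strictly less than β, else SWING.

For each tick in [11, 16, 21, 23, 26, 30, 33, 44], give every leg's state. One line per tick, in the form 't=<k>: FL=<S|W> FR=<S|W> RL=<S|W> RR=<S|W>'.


t=11: FL=W FR=S RL=W RR=S
t=16: FL=W FR=W RL=W RR=W
t=21: FL=W FR=W RL=S RR=W
t=23: FL=W FR=W RL=S RR=W
t=26: FL=S FR=W RL=W RR=W
t=30: FL=S FR=S RL=W RR=S
t=33: FL=W FR=S RL=W RR=S
t=44: FL=W FR=W RL=S RR=W

t=11: phase=(9,5,17,5) vs β=6 → FL=W FR=S RL=W RR=S
t=16: phase=(14,10,22,10) vs β=6 → FL=W FR=W RL=W RR=W
t=21: phase=(19,15,3,15) vs β=6 → FL=W FR=W RL=S RR=W
t=23: phase=(21,17,5,17) vs β=6 → FL=W FR=W RL=S RR=W
t=26: phase=(0,20,8,20) vs β=6 → FL=S FR=W RL=W RR=W
t=30: phase=(4,0,12,0) vs β=6 → FL=S FR=S RL=W RR=S
t=33: phase=(7,3,15,3) vs β=6 → FL=W FR=S RL=W RR=S
t=44: phase=(18,14,2,14) vs β=6 → FL=W FR=W RL=S RR=W


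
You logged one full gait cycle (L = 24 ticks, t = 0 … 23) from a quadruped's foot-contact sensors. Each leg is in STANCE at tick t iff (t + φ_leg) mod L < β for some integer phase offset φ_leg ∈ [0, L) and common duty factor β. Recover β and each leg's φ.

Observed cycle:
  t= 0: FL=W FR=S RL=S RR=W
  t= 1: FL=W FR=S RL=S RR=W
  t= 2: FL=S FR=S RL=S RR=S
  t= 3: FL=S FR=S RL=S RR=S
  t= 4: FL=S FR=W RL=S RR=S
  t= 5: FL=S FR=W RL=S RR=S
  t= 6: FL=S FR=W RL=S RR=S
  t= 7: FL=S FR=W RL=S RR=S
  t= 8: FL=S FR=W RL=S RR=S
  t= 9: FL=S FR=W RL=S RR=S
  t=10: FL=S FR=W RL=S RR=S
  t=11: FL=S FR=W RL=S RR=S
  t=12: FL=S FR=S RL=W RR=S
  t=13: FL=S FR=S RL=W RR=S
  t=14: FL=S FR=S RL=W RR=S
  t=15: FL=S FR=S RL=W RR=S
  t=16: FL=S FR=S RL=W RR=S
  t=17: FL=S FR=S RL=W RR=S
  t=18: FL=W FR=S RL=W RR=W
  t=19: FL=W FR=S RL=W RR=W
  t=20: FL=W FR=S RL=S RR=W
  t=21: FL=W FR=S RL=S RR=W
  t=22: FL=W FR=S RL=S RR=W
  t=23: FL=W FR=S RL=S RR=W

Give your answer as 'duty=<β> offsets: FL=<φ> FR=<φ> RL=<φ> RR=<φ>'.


duty=16 offsets: FL=22 FR=12 RL=4 RR=22

duty β = stance ticks per leg = 16
FL: stance ticks = 16; W→S at t=2 → φ=22
FR: stance ticks = 16; W→S at t=12 → φ=12
RL: stance ticks = 16; W→S at t=20 → φ=4
RR: stance ticks = 16; W→S at t=2 → φ=22


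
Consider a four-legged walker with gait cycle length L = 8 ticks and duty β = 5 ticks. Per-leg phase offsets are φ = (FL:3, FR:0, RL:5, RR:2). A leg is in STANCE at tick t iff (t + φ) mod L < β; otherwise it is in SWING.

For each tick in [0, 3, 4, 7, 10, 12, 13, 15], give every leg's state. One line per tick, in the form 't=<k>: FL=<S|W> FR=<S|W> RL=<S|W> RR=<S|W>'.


t=0: phase=(3,0,5,2) vs β=5 → FL=S FR=S RL=W RR=S
t=3: phase=(6,3,0,5) vs β=5 → FL=W FR=S RL=S RR=W
t=4: phase=(7,4,1,6) vs β=5 → FL=W FR=S RL=S RR=W
t=7: phase=(2,7,4,1) vs β=5 → FL=S FR=W RL=S RR=S
t=10: phase=(5,2,7,4) vs β=5 → FL=W FR=S RL=W RR=S
t=12: phase=(7,4,1,6) vs β=5 → FL=W FR=S RL=S RR=W
t=13: phase=(0,5,2,7) vs β=5 → FL=S FR=W RL=S RR=W
t=15: phase=(2,7,4,1) vs β=5 → FL=S FR=W RL=S RR=S

t=0: FL=S FR=S RL=W RR=S
t=3: FL=W FR=S RL=S RR=W
t=4: FL=W FR=S RL=S RR=W
t=7: FL=S FR=W RL=S RR=S
t=10: FL=W FR=S RL=W RR=S
t=12: FL=W FR=S RL=S RR=W
t=13: FL=S FR=W RL=S RR=W
t=15: FL=S FR=W RL=S RR=S


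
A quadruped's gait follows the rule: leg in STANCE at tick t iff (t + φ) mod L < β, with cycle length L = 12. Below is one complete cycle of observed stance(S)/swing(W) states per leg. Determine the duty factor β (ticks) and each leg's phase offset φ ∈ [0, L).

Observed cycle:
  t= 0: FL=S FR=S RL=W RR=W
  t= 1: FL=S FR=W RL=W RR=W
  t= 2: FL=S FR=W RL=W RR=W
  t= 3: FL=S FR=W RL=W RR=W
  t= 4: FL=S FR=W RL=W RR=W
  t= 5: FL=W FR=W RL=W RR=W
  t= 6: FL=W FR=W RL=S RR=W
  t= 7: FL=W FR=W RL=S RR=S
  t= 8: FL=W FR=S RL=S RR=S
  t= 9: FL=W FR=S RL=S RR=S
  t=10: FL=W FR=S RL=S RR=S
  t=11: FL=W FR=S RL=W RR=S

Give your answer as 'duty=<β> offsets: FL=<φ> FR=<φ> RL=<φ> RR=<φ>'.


duty=5 offsets: FL=0 FR=4 RL=6 RR=5

duty β = stance ticks per leg = 5
FL: stance ticks = 5; W→S at t=0 → φ=0
FR: stance ticks = 5; W→S at t=8 → φ=4
RL: stance ticks = 5; W→S at t=6 → φ=6
RR: stance ticks = 5; W→S at t=7 → φ=5


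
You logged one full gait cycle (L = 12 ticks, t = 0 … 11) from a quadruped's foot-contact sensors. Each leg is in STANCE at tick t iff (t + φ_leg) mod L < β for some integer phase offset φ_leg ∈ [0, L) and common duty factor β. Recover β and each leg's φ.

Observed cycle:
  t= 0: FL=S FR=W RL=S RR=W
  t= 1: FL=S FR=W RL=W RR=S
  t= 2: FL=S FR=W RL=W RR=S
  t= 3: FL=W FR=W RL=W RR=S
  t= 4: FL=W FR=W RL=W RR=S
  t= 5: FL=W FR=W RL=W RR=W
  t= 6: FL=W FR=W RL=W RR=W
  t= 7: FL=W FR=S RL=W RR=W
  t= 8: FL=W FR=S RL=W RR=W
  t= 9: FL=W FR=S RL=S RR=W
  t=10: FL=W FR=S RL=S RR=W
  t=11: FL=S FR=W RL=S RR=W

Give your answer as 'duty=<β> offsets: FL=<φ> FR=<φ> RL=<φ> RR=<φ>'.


duty=4 offsets: FL=1 FR=5 RL=3 RR=11

duty β = stance ticks per leg = 4
FL: stance ticks = 4; W→S at t=11 → φ=1
FR: stance ticks = 4; W→S at t=7 → φ=5
RL: stance ticks = 4; W→S at t=9 → φ=3
RR: stance ticks = 4; W→S at t=1 → φ=11


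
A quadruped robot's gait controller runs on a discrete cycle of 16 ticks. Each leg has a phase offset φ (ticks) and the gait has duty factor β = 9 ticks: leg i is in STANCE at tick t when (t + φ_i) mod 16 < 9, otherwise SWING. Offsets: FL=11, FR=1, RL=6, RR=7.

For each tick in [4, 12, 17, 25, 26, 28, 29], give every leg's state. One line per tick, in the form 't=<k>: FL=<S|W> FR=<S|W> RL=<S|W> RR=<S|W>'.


t=4: FL=W FR=S RL=W RR=W
t=12: FL=S FR=W RL=S RR=S
t=17: FL=W FR=S RL=S RR=S
t=25: FL=S FR=W RL=W RR=S
t=26: FL=S FR=W RL=S RR=S
t=28: FL=S FR=W RL=S RR=S
t=29: FL=S FR=W RL=S RR=S

t=4: phase=(15,5,10,11) vs β=9 → FL=W FR=S RL=W RR=W
t=12: phase=(7,13,2,3) vs β=9 → FL=S FR=W RL=S RR=S
t=17: phase=(12,2,7,8) vs β=9 → FL=W FR=S RL=S RR=S
t=25: phase=(4,10,15,0) vs β=9 → FL=S FR=W RL=W RR=S
t=26: phase=(5,11,0,1) vs β=9 → FL=S FR=W RL=S RR=S
t=28: phase=(7,13,2,3) vs β=9 → FL=S FR=W RL=S RR=S
t=29: phase=(8,14,3,4) vs β=9 → FL=S FR=W RL=S RR=S


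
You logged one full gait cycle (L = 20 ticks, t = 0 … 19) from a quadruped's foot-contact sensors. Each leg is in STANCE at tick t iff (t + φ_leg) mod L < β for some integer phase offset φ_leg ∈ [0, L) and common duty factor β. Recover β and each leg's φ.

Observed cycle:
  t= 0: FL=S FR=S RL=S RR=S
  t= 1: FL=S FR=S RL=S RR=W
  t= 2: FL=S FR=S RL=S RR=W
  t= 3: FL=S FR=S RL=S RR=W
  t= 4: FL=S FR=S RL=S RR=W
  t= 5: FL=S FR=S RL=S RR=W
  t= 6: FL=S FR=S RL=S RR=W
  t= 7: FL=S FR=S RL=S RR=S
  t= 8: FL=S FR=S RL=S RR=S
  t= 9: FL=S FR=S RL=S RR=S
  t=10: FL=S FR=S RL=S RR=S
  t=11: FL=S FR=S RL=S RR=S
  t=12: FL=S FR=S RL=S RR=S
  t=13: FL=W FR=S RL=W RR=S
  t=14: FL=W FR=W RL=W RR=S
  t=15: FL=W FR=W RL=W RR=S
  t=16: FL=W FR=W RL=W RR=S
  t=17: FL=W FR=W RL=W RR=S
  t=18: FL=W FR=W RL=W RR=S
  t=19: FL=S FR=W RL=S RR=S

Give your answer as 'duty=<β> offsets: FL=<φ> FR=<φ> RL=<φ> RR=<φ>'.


duty β = stance ticks per leg = 14
FL: stance ticks = 14; W→S at t=19 → φ=1
FR: stance ticks = 14; W→S at t=0 → φ=0
RL: stance ticks = 14; W→S at t=19 → φ=1
RR: stance ticks = 14; W→S at t=7 → φ=13

duty=14 offsets: FL=1 FR=0 RL=1 RR=13


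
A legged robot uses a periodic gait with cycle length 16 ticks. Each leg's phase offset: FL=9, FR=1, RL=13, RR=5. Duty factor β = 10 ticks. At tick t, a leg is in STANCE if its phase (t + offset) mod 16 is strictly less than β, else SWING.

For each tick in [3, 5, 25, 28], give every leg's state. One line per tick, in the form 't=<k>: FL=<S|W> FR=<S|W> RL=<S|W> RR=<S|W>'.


t=3: phase=(12,4,0,8) vs β=10 → FL=W FR=S RL=S RR=S
t=5: phase=(14,6,2,10) vs β=10 → FL=W FR=S RL=S RR=W
t=25: phase=(2,10,6,14) vs β=10 → FL=S FR=W RL=S RR=W
t=28: phase=(5,13,9,1) vs β=10 → FL=S FR=W RL=S RR=S

t=3: FL=W FR=S RL=S RR=S
t=5: FL=W FR=S RL=S RR=W
t=25: FL=S FR=W RL=S RR=W
t=28: FL=S FR=W RL=S RR=S


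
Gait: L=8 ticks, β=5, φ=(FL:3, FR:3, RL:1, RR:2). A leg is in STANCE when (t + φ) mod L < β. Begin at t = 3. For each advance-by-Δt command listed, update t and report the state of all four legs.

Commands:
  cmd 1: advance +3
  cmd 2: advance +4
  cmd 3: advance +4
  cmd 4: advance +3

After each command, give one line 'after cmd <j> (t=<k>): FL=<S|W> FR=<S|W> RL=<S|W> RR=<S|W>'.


after cmd 1 (t=6): FL=S FR=S RL=W RR=S
after cmd 2 (t=10): FL=W FR=W RL=S RR=S
after cmd 3 (t=14): FL=S FR=S RL=W RR=S
after cmd 4 (t=17): FL=S FR=S RL=S RR=S

start t=3: FL=W FR=W RL=S RR=W
cmd 1: advance +3 → t=6, phase=(1,1,7,0) → FL=S FR=S RL=W RR=S
cmd 2: advance +4 → t=10, phase=(5,5,3,4) → FL=W FR=W RL=S RR=S
cmd 3: advance +4 → t=14, phase=(1,1,7,0) → FL=S FR=S RL=W RR=S
cmd 4: advance +3 → t=17, phase=(4,4,2,3) → FL=S FR=S RL=S RR=S


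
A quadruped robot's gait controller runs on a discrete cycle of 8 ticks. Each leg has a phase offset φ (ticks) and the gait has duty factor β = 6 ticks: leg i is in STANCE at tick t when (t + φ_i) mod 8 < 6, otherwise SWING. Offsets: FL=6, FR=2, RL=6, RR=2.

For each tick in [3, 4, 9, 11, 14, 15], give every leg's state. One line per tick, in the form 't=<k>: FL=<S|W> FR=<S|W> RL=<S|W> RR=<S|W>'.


t=3: phase=(1,5,1,5) vs β=6 → FL=S FR=S RL=S RR=S
t=4: phase=(2,6,2,6) vs β=6 → FL=S FR=W RL=S RR=W
t=9: phase=(7,3,7,3) vs β=6 → FL=W FR=S RL=W RR=S
t=11: phase=(1,5,1,5) vs β=6 → FL=S FR=S RL=S RR=S
t=14: phase=(4,0,4,0) vs β=6 → FL=S FR=S RL=S RR=S
t=15: phase=(5,1,5,1) vs β=6 → FL=S FR=S RL=S RR=S

t=3: FL=S FR=S RL=S RR=S
t=4: FL=S FR=W RL=S RR=W
t=9: FL=W FR=S RL=W RR=S
t=11: FL=S FR=S RL=S RR=S
t=14: FL=S FR=S RL=S RR=S
t=15: FL=S FR=S RL=S RR=S


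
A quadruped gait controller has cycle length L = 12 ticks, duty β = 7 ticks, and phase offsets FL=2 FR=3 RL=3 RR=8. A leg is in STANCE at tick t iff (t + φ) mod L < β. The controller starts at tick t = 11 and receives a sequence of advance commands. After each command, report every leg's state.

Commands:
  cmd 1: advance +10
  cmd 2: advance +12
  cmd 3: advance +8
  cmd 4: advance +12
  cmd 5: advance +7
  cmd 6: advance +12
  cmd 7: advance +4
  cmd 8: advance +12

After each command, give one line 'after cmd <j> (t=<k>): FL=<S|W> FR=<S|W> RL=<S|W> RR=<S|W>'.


after cmd 1 (t=21): FL=W FR=S RL=S RR=S
after cmd 2 (t=33): FL=W FR=S RL=S RR=S
after cmd 3 (t=41): FL=W FR=W RL=W RR=S
after cmd 4 (t=53): FL=W FR=W RL=W RR=S
after cmd 5 (t=60): FL=S FR=S RL=S RR=W
after cmd 6 (t=72): FL=S FR=S RL=S RR=W
after cmd 7 (t=76): FL=S FR=W RL=W RR=S
after cmd 8 (t=88): FL=S FR=W RL=W RR=S

start t=11: FL=S FR=S RL=S RR=W
cmd 1: advance +10 → t=21, phase=(11,0,0,5) → FL=W FR=S RL=S RR=S
cmd 2: advance +12 → t=33, phase=(11,0,0,5) → FL=W FR=S RL=S RR=S
cmd 3: advance +8 → t=41, phase=(7,8,8,1) → FL=W FR=W RL=W RR=S
cmd 4: advance +12 → t=53, phase=(7,8,8,1) → FL=W FR=W RL=W RR=S
cmd 5: advance +7 → t=60, phase=(2,3,3,8) → FL=S FR=S RL=S RR=W
cmd 6: advance +12 → t=72, phase=(2,3,3,8) → FL=S FR=S RL=S RR=W
cmd 7: advance +4 → t=76, phase=(6,7,7,0) → FL=S FR=W RL=W RR=S
cmd 8: advance +12 → t=88, phase=(6,7,7,0) → FL=S FR=W RL=W RR=S


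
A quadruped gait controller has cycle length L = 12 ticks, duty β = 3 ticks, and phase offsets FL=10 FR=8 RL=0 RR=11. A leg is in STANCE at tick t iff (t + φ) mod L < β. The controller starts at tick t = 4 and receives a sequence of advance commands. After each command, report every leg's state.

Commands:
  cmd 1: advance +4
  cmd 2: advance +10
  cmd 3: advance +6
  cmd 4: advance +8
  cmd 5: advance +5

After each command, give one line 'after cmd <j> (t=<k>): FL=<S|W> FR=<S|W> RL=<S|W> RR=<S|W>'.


start t=4: FL=S FR=S RL=W RR=W
cmd 1: advance +4 → t=8, phase=(6,4,8,7) → FL=W FR=W RL=W RR=W
cmd 2: advance +10 → t=18, phase=(4,2,6,5) → FL=W FR=S RL=W RR=W
cmd 3: advance +6 → t=24, phase=(10,8,0,11) → FL=W FR=W RL=S RR=W
cmd 4: advance +8 → t=32, phase=(6,4,8,7) → FL=W FR=W RL=W RR=W
cmd 5: advance +5 → t=37, phase=(11,9,1,0) → FL=W FR=W RL=S RR=S

after cmd 1 (t=8): FL=W FR=W RL=W RR=W
after cmd 2 (t=18): FL=W FR=S RL=W RR=W
after cmd 3 (t=24): FL=W FR=W RL=S RR=W
after cmd 4 (t=32): FL=W FR=W RL=W RR=W
after cmd 5 (t=37): FL=W FR=W RL=S RR=S


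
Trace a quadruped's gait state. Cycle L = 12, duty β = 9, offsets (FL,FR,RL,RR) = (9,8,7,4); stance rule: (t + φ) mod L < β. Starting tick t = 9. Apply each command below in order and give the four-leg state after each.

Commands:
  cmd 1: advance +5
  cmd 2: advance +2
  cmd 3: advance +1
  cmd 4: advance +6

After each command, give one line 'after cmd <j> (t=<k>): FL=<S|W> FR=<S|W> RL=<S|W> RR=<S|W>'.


after cmd 1 (t=14): FL=W FR=W RL=W RR=S
after cmd 2 (t=16): FL=S FR=S RL=W RR=S
after cmd 3 (t=17): FL=S FR=S RL=S RR=W
after cmd 4 (t=23): FL=S FR=S RL=S RR=S

start t=9: FL=S FR=S RL=S RR=S
cmd 1: advance +5 → t=14, phase=(11,10,9,6) → FL=W FR=W RL=W RR=S
cmd 2: advance +2 → t=16, phase=(1,0,11,8) → FL=S FR=S RL=W RR=S
cmd 3: advance +1 → t=17, phase=(2,1,0,9) → FL=S FR=S RL=S RR=W
cmd 4: advance +6 → t=23, phase=(8,7,6,3) → FL=S FR=S RL=S RR=S


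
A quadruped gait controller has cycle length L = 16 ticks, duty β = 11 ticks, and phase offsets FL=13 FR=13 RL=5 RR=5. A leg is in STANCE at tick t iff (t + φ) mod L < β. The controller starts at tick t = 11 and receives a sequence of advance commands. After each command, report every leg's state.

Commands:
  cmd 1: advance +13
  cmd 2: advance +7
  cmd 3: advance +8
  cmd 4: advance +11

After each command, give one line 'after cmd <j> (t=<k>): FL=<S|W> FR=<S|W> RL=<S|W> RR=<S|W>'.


start t=11: FL=S FR=S RL=S RR=S
cmd 1: advance +13 → t=24, phase=(5,5,13,13) → FL=S FR=S RL=W RR=W
cmd 2: advance +7 → t=31, phase=(12,12,4,4) → FL=W FR=W RL=S RR=S
cmd 3: advance +8 → t=39, phase=(4,4,12,12) → FL=S FR=S RL=W RR=W
cmd 4: advance +11 → t=50, phase=(15,15,7,7) → FL=W FR=W RL=S RR=S

after cmd 1 (t=24): FL=S FR=S RL=W RR=W
after cmd 2 (t=31): FL=W FR=W RL=S RR=S
after cmd 3 (t=39): FL=S FR=S RL=W RR=W
after cmd 4 (t=50): FL=W FR=W RL=S RR=S


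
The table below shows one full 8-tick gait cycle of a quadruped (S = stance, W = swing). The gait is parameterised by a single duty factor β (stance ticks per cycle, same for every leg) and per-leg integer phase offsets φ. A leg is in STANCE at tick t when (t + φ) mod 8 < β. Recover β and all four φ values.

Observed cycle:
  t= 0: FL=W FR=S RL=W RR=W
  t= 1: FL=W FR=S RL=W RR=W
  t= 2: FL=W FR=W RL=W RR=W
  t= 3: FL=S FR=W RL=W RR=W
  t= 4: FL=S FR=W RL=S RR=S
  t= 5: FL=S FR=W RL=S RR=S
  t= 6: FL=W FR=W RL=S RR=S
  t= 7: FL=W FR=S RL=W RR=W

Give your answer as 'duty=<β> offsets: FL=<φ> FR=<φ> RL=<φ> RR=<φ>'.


duty β = stance ticks per leg = 3
FL: stance ticks = 3; W→S at t=3 → φ=5
FR: stance ticks = 3; W→S at t=7 → φ=1
RL: stance ticks = 3; W→S at t=4 → φ=4
RR: stance ticks = 3; W→S at t=4 → φ=4

duty=3 offsets: FL=5 FR=1 RL=4 RR=4


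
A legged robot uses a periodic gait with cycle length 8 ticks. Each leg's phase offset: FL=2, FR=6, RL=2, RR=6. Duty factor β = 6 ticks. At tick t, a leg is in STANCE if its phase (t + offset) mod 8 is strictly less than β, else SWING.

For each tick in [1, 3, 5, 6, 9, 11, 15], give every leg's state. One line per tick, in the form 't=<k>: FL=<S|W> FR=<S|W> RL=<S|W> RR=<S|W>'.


t=1: phase=(3,7,3,7) vs β=6 → FL=S FR=W RL=S RR=W
t=3: phase=(5,1,5,1) vs β=6 → FL=S FR=S RL=S RR=S
t=5: phase=(7,3,7,3) vs β=6 → FL=W FR=S RL=W RR=S
t=6: phase=(0,4,0,4) vs β=6 → FL=S FR=S RL=S RR=S
t=9: phase=(3,7,3,7) vs β=6 → FL=S FR=W RL=S RR=W
t=11: phase=(5,1,5,1) vs β=6 → FL=S FR=S RL=S RR=S
t=15: phase=(1,5,1,5) vs β=6 → FL=S FR=S RL=S RR=S

t=1: FL=S FR=W RL=S RR=W
t=3: FL=S FR=S RL=S RR=S
t=5: FL=W FR=S RL=W RR=S
t=6: FL=S FR=S RL=S RR=S
t=9: FL=S FR=W RL=S RR=W
t=11: FL=S FR=S RL=S RR=S
t=15: FL=S FR=S RL=S RR=S


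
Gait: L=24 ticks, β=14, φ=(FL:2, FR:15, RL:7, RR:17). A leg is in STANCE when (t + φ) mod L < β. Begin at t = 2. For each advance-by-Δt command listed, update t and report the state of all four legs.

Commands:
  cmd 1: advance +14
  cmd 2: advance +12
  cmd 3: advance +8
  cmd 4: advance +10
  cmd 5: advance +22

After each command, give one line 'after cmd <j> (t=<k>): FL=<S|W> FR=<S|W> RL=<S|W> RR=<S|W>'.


start t=2: FL=S FR=W RL=S RR=W
cmd 1: advance +14 → t=16, phase=(18,7,23,9) → FL=W FR=S RL=W RR=S
cmd 2: advance +12 → t=28, phase=(6,19,11,21) → FL=S FR=W RL=S RR=W
cmd 3: advance +8 → t=36, phase=(14,3,19,5) → FL=W FR=S RL=W RR=S
cmd 4: advance +10 → t=46, phase=(0,13,5,15) → FL=S FR=S RL=S RR=W
cmd 5: advance +22 → t=68, phase=(22,11,3,13) → FL=W FR=S RL=S RR=S

after cmd 1 (t=16): FL=W FR=S RL=W RR=S
after cmd 2 (t=28): FL=S FR=W RL=S RR=W
after cmd 3 (t=36): FL=W FR=S RL=W RR=S
after cmd 4 (t=46): FL=S FR=S RL=S RR=W
after cmd 5 (t=68): FL=W FR=S RL=S RR=S


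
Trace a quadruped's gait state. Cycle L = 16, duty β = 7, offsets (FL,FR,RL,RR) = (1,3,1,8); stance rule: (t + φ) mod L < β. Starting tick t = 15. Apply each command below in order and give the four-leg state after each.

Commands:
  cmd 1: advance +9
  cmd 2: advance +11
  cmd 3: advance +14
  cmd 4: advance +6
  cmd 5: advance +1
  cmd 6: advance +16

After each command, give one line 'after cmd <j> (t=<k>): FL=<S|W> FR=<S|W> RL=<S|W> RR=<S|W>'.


after cmd 1 (t=24): FL=W FR=W RL=W RR=S
after cmd 2 (t=35): FL=S FR=S RL=S RR=W
after cmd 3 (t=49): FL=S FR=S RL=S RR=W
after cmd 4 (t=55): FL=W FR=W RL=W RR=W
after cmd 5 (t=56): FL=W FR=W RL=W RR=S
after cmd 6 (t=72): FL=W FR=W RL=W RR=S

start t=15: FL=S FR=S RL=S RR=W
cmd 1: advance +9 → t=24, phase=(9,11,9,0) → FL=W FR=W RL=W RR=S
cmd 2: advance +11 → t=35, phase=(4,6,4,11) → FL=S FR=S RL=S RR=W
cmd 3: advance +14 → t=49, phase=(2,4,2,9) → FL=S FR=S RL=S RR=W
cmd 4: advance +6 → t=55, phase=(8,10,8,15) → FL=W FR=W RL=W RR=W
cmd 5: advance +1 → t=56, phase=(9,11,9,0) → FL=W FR=W RL=W RR=S
cmd 6: advance +16 → t=72, phase=(9,11,9,0) → FL=W FR=W RL=W RR=S


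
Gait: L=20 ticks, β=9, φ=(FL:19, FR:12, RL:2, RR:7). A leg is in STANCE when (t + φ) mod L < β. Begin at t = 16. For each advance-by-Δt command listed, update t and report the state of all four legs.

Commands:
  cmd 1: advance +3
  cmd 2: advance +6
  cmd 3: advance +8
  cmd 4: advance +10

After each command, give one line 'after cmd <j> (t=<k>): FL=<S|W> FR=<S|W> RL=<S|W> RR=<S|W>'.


start t=16: FL=W FR=S RL=W RR=S
cmd 1: advance +3 → t=19, phase=(18,11,1,6) → FL=W FR=W RL=S RR=S
cmd 2: advance +6 → t=25, phase=(4,17,7,12) → FL=S FR=W RL=S RR=W
cmd 3: advance +8 → t=33, phase=(12,5,15,0) → FL=W FR=S RL=W RR=S
cmd 4: advance +10 → t=43, phase=(2,15,5,10) → FL=S FR=W RL=S RR=W

after cmd 1 (t=19): FL=W FR=W RL=S RR=S
after cmd 2 (t=25): FL=S FR=W RL=S RR=W
after cmd 3 (t=33): FL=W FR=S RL=W RR=S
after cmd 4 (t=43): FL=S FR=W RL=S RR=W


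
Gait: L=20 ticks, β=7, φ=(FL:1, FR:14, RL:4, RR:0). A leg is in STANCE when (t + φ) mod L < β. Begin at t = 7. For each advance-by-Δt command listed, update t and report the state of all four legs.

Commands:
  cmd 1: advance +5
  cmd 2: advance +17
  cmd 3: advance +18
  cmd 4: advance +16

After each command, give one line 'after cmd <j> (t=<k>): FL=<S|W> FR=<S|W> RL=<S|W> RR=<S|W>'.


after cmd 1 (t=12): FL=W FR=S RL=W RR=W
after cmd 2 (t=29): FL=W FR=S RL=W RR=W
after cmd 3 (t=47): FL=W FR=S RL=W RR=W
after cmd 4 (t=63): FL=S FR=W RL=W RR=S

start t=7: FL=W FR=S RL=W RR=W
cmd 1: advance +5 → t=12, phase=(13,6,16,12) → FL=W FR=S RL=W RR=W
cmd 2: advance +17 → t=29, phase=(10,3,13,9) → FL=W FR=S RL=W RR=W
cmd 3: advance +18 → t=47, phase=(8,1,11,7) → FL=W FR=S RL=W RR=W
cmd 4: advance +16 → t=63, phase=(4,17,7,3) → FL=S FR=W RL=W RR=S


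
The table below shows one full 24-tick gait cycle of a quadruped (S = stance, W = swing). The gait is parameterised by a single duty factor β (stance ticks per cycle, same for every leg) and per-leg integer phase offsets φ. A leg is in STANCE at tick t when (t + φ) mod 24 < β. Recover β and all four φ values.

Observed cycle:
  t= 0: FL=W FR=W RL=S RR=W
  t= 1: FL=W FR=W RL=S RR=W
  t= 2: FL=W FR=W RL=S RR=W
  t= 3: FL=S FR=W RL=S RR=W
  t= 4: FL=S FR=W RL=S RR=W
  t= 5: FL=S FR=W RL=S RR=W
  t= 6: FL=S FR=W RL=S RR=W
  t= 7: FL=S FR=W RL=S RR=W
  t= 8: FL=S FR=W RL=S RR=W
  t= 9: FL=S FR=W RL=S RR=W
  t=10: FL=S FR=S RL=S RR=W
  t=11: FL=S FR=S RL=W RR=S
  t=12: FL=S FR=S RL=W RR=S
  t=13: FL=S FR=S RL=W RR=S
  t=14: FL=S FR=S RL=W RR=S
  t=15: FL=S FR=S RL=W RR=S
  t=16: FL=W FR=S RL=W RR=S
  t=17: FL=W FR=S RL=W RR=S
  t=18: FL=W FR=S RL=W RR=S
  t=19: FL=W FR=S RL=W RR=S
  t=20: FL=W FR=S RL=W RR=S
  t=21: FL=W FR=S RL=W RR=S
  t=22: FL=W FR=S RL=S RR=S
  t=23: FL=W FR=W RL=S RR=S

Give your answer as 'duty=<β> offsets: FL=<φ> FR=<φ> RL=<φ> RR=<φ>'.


duty=13 offsets: FL=21 FR=14 RL=2 RR=13

duty β = stance ticks per leg = 13
FL: stance ticks = 13; W→S at t=3 → φ=21
FR: stance ticks = 13; W→S at t=10 → φ=14
RL: stance ticks = 13; W→S at t=22 → φ=2
RR: stance ticks = 13; W→S at t=11 → φ=13


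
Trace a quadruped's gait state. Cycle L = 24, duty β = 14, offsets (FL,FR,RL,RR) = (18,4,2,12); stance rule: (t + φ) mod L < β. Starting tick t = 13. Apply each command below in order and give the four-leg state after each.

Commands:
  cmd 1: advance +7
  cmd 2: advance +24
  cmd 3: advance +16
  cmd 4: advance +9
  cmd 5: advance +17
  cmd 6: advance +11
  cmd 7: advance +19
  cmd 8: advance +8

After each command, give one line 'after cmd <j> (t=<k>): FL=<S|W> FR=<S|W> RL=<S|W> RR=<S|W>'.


after cmd 1 (t=20): FL=W FR=S RL=W RR=S
after cmd 2 (t=44): FL=W FR=S RL=W RR=S
after cmd 3 (t=60): FL=S FR=W RL=W RR=S
after cmd 4 (t=69): FL=W FR=S RL=W RR=S
after cmd 5 (t=86): FL=S FR=W RL=W RR=S
after cmd 6 (t=97): FL=W FR=S RL=S RR=S
after cmd 7 (t=116): FL=W FR=S RL=W RR=S
after cmd 8 (t=124): FL=W FR=S RL=S RR=W

start t=13: FL=S FR=W RL=W RR=S
cmd 1: advance +7 → t=20, phase=(14,0,22,8) → FL=W FR=S RL=W RR=S
cmd 2: advance +24 → t=44, phase=(14,0,22,8) → FL=W FR=S RL=W RR=S
cmd 3: advance +16 → t=60, phase=(6,16,14,0) → FL=S FR=W RL=W RR=S
cmd 4: advance +9 → t=69, phase=(15,1,23,9) → FL=W FR=S RL=W RR=S
cmd 5: advance +17 → t=86, phase=(8,18,16,2) → FL=S FR=W RL=W RR=S
cmd 6: advance +11 → t=97, phase=(19,5,3,13) → FL=W FR=S RL=S RR=S
cmd 7: advance +19 → t=116, phase=(14,0,22,8) → FL=W FR=S RL=W RR=S
cmd 8: advance +8 → t=124, phase=(22,8,6,16) → FL=W FR=S RL=S RR=W


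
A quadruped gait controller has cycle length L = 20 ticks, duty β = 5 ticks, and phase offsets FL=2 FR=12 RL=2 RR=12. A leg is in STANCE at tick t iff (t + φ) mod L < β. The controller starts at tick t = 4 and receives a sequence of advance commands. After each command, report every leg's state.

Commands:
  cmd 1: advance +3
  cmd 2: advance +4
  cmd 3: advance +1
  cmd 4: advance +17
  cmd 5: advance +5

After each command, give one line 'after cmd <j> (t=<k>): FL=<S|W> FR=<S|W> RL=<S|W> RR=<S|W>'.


start t=4: FL=W FR=W RL=W RR=W
cmd 1: advance +3 → t=7, phase=(9,19,9,19) → FL=W FR=W RL=W RR=W
cmd 2: advance +4 → t=11, phase=(13,3,13,3) → FL=W FR=S RL=W RR=S
cmd 3: advance +1 → t=12, phase=(14,4,14,4) → FL=W FR=S RL=W RR=S
cmd 4: advance +17 → t=29, phase=(11,1,11,1) → FL=W FR=S RL=W RR=S
cmd 5: advance +5 → t=34, phase=(16,6,16,6) → FL=W FR=W RL=W RR=W

after cmd 1 (t=7): FL=W FR=W RL=W RR=W
after cmd 2 (t=11): FL=W FR=S RL=W RR=S
after cmd 3 (t=12): FL=W FR=S RL=W RR=S
after cmd 4 (t=29): FL=W FR=S RL=W RR=S
after cmd 5 (t=34): FL=W FR=W RL=W RR=W


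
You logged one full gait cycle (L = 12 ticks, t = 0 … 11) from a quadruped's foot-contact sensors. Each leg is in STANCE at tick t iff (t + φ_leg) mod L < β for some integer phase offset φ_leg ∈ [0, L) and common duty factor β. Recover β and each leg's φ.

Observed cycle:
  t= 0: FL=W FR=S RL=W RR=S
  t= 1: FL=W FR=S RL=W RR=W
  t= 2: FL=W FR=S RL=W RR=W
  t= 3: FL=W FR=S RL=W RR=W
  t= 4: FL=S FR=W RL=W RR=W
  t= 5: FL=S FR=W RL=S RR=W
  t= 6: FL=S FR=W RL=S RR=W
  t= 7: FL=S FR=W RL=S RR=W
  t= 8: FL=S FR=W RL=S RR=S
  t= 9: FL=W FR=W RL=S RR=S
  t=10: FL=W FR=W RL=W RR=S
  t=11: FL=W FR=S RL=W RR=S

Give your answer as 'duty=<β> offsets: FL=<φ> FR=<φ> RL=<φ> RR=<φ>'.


duty β = stance ticks per leg = 5
FL: stance ticks = 5; W→S at t=4 → φ=8
FR: stance ticks = 5; W→S at t=11 → φ=1
RL: stance ticks = 5; W→S at t=5 → φ=7
RR: stance ticks = 5; W→S at t=8 → φ=4

duty=5 offsets: FL=8 FR=1 RL=7 RR=4


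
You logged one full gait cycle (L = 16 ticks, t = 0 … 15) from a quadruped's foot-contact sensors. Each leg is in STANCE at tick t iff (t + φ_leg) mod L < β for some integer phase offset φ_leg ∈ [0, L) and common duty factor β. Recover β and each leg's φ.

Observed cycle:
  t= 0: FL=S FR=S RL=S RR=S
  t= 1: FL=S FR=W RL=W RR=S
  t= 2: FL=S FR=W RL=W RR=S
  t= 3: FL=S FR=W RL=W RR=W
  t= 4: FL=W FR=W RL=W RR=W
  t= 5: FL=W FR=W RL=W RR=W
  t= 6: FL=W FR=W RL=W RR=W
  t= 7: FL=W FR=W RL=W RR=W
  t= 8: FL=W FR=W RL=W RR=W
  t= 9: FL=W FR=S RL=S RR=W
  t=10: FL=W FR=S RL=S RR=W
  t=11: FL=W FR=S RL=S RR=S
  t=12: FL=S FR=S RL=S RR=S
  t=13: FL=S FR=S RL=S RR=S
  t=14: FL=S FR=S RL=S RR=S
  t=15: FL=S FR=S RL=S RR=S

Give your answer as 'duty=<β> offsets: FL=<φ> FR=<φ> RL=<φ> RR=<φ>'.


duty β = stance ticks per leg = 8
FL: stance ticks = 8; W→S at t=12 → φ=4
FR: stance ticks = 8; W→S at t=9 → φ=7
RL: stance ticks = 8; W→S at t=9 → φ=7
RR: stance ticks = 8; W→S at t=11 → φ=5

duty=8 offsets: FL=4 FR=7 RL=7 RR=5


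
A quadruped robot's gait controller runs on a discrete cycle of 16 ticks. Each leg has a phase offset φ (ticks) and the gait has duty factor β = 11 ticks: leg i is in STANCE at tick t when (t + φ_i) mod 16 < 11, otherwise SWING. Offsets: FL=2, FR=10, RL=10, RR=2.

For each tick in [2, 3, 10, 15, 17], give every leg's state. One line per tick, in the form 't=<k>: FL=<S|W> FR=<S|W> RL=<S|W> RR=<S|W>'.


t=2: phase=(4,12,12,4) vs β=11 → FL=S FR=W RL=W RR=S
t=3: phase=(5,13,13,5) vs β=11 → FL=S FR=W RL=W RR=S
t=10: phase=(12,4,4,12) vs β=11 → FL=W FR=S RL=S RR=W
t=15: phase=(1,9,9,1) vs β=11 → FL=S FR=S RL=S RR=S
t=17: phase=(3,11,11,3) vs β=11 → FL=S FR=W RL=W RR=S

t=2: FL=S FR=W RL=W RR=S
t=3: FL=S FR=W RL=W RR=S
t=10: FL=W FR=S RL=S RR=W
t=15: FL=S FR=S RL=S RR=S
t=17: FL=S FR=W RL=W RR=S


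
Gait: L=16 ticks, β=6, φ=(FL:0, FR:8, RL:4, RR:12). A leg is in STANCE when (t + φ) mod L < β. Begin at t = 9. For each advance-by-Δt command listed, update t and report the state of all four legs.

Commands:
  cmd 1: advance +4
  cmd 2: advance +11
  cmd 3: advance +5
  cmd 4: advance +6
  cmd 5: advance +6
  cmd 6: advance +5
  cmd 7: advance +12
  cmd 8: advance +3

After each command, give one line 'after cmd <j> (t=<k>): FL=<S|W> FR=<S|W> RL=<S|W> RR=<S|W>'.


after cmd 1 (t=13): FL=W FR=S RL=S RR=W
after cmd 2 (t=24): FL=W FR=S RL=W RR=S
after cmd 3 (t=29): FL=W FR=S RL=S RR=W
after cmd 4 (t=35): FL=S FR=W RL=W RR=W
after cmd 5 (t=41): FL=W FR=S RL=W RR=S
after cmd 6 (t=46): FL=W FR=W RL=S RR=W
after cmd 7 (t=58): FL=W FR=S RL=W RR=W
after cmd 8 (t=61): FL=W FR=S RL=S RR=W

start t=9: FL=W FR=S RL=W RR=S
cmd 1: advance +4 → t=13, phase=(13,5,1,9) → FL=W FR=S RL=S RR=W
cmd 2: advance +11 → t=24, phase=(8,0,12,4) → FL=W FR=S RL=W RR=S
cmd 3: advance +5 → t=29, phase=(13,5,1,9) → FL=W FR=S RL=S RR=W
cmd 4: advance +6 → t=35, phase=(3,11,7,15) → FL=S FR=W RL=W RR=W
cmd 5: advance +6 → t=41, phase=(9,1,13,5) → FL=W FR=S RL=W RR=S
cmd 6: advance +5 → t=46, phase=(14,6,2,10) → FL=W FR=W RL=S RR=W
cmd 7: advance +12 → t=58, phase=(10,2,14,6) → FL=W FR=S RL=W RR=W
cmd 8: advance +3 → t=61, phase=(13,5,1,9) → FL=W FR=S RL=S RR=W


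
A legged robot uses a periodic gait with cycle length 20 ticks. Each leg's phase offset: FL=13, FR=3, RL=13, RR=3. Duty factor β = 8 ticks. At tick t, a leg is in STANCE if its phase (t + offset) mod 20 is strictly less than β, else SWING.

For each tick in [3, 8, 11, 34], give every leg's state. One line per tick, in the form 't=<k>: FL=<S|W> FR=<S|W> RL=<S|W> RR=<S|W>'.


t=3: phase=(16,6,16,6) vs β=8 → FL=W FR=S RL=W RR=S
t=8: phase=(1,11,1,11) vs β=8 → FL=S FR=W RL=S RR=W
t=11: phase=(4,14,4,14) vs β=8 → FL=S FR=W RL=S RR=W
t=34: phase=(7,17,7,17) vs β=8 → FL=S FR=W RL=S RR=W

t=3: FL=W FR=S RL=W RR=S
t=8: FL=S FR=W RL=S RR=W
t=11: FL=S FR=W RL=S RR=W
t=34: FL=S FR=W RL=S RR=W


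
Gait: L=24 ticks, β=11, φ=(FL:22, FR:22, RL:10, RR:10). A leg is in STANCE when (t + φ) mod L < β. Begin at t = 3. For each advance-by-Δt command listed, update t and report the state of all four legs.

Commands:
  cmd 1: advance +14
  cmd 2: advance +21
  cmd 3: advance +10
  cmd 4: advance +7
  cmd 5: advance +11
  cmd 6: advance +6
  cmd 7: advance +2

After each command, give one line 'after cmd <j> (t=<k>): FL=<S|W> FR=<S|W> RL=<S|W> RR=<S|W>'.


after cmd 1 (t=17): FL=W FR=W RL=S RR=S
after cmd 2 (t=38): FL=W FR=W RL=S RR=S
after cmd 3 (t=48): FL=W FR=W RL=S RR=S
after cmd 4 (t=55): FL=S FR=S RL=W RR=W
after cmd 5 (t=66): FL=W FR=W RL=S RR=S
after cmd 6 (t=72): FL=W FR=W RL=S RR=S
after cmd 7 (t=74): FL=S FR=S RL=W RR=W

start t=3: FL=S FR=S RL=W RR=W
cmd 1: advance +14 → t=17, phase=(15,15,3,3) → FL=W FR=W RL=S RR=S
cmd 2: advance +21 → t=38, phase=(12,12,0,0) → FL=W FR=W RL=S RR=S
cmd 3: advance +10 → t=48, phase=(22,22,10,10) → FL=W FR=W RL=S RR=S
cmd 4: advance +7 → t=55, phase=(5,5,17,17) → FL=S FR=S RL=W RR=W
cmd 5: advance +11 → t=66, phase=(16,16,4,4) → FL=W FR=W RL=S RR=S
cmd 6: advance +6 → t=72, phase=(22,22,10,10) → FL=W FR=W RL=S RR=S
cmd 7: advance +2 → t=74, phase=(0,0,12,12) → FL=S FR=S RL=W RR=W


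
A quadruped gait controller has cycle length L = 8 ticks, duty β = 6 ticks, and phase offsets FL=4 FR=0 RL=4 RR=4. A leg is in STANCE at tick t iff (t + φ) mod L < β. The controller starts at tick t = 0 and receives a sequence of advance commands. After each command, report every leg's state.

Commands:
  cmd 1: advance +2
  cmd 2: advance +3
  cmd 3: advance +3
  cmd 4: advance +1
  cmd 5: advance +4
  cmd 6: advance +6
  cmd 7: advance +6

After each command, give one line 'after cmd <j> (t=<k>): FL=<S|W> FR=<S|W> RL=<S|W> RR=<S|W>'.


start t=0: FL=S FR=S RL=S RR=S
cmd 1: advance +2 → t=2, phase=(6,2,6,6) → FL=W FR=S RL=W RR=W
cmd 2: advance +3 → t=5, phase=(1,5,1,1) → FL=S FR=S RL=S RR=S
cmd 3: advance +3 → t=8, phase=(4,0,4,4) → FL=S FR=S RL=S RR=S
cmd 4: advance +1 → t=9, phase=(5,1,5,5) → FL=S FR=S RL=S RR=S
cmd 5: advance +4 → t=13, phase=(1,5,1,1) → FL=S FR=S RL=S RR=S
cmd 6: advance +6 → t=19, phase=(7,3,7,7) → FL=W FR=S RL=W RR=W
cmd 7: advance +6 → t=25, phase=(5,1,5,5) → FL=S FR=S RL=S RR=S

after cmd 1 (t=2): FL=W FR=S RL=W RR=W
after cmd 2 (t=5): FL=S FR=S RL=S RR=S
after cmd 3 (t=8): FL=S FR=S RL=S RR=S
after cmd 4 (t=9): FL=S FR=S RL=S RR=S
after cmd 5 (t=13): FL=S FR=S RL=S RR=S
after cmd 6 (t=19): FL=W FR=S RL=W RR=W
after cmd 7 (t=25): FL=S FR=S RL=S RR=S


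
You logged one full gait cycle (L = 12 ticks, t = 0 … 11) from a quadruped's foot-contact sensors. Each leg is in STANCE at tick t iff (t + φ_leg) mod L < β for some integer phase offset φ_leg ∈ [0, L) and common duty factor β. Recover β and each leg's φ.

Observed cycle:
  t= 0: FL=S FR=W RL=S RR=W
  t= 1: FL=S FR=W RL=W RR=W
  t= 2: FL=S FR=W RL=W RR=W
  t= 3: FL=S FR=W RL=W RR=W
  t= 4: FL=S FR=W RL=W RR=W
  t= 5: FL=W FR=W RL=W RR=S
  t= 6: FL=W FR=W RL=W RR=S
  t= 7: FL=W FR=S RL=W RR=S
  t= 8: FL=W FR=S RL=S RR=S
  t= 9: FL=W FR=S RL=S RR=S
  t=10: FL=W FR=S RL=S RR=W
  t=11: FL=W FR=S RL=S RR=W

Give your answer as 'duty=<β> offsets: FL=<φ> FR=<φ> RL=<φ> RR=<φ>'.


duty=5 offsets: FL=0 FR=5 RL=4 RR=7

duty β = stance ticks per leg = 5
FL: stance ticks = 5; W→S at t=0 → φ=0
FR: stance ticks = 5; W→S at t=7 → φ=5
RL: stance ticks = 5; W→S at t=8 → φ=4
RR: stance ticks = 5; W→S at t=5 → φ=7


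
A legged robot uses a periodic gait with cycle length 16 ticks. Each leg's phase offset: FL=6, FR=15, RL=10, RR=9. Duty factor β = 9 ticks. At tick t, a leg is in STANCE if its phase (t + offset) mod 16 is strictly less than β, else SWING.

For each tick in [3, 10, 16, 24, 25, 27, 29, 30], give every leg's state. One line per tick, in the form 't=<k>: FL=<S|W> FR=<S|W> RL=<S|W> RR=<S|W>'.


t=3: FL=W FR=S RL=W RR=W
t=10: FL=S FR=W RL=S RR=S
t=16: FL=S FR=W RL=W RR=W
t=24: FL=W FR=S RL=S RR=S
t=25: FL=W FR=S RL=S RR=S
t=27: FL=S FR=W RL=S RR=S
t=29: FL=S FR=W RL=S RR=S
t=30: FL=S FR=W RL=S RR=S

t=3: phase=(9,2,13,12) vs β=9 → FL=W FR=S RL=W RR=W
t=10: phase=(0,9,4,3) vs β=9 → FL=S FR=W RL=S RR=S
t=16: phase=(6,15,10,9) vs β=9 → FL=S FR=W RL=W RR=W
t=24: phase=(14,7,2,1) vs β=9 → FL=W FR=S RL=S RR=S
t=25: phase=(15,8,3,2) vs β=9 → FL=W FR=S RL=S RR=S
t=27: phase=(1,10,5,4) vs β=9 → FL=S FR=W RL=S RR=S
t=29: phase=(3,12,7,6) vs β=9 → FL=S FR=W RL=S RR=S
t=30: phase=(4,13,8,7) vs β=9 → FL=S FR=W RL=S RR=S


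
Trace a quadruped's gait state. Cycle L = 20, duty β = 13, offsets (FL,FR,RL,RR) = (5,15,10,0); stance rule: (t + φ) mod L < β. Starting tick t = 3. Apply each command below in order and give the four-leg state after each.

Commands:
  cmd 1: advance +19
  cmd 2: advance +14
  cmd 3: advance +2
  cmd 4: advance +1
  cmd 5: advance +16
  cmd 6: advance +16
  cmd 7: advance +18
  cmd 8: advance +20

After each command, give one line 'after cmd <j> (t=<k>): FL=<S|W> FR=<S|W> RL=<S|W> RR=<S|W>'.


after cmd 1 (t=22): FL=S FR=W RL=S RR=S
after cmd 2 (t=36): FL=S FR=S RL=S RR=W
after cmd 3 (t=38): FL=S FR=W RL=S RR=W
after cmd 4 (t=39): FL=S FR=W RL=S RR=W
after cmd 5 (t=55): FL=S FR=S RL=S RR=W
after cmd 6 (t=71): FL=W FR=S RL=S RR=S
after cmd 7 (t=89): FL=W FR=S RL=W RR=S
after cmd 8 (t=109): FL=W FR=S RL=W RR=S

start t=3: FL=S FR=W RL=W RR=S
cmd 1: advance +19 → t=22, phase=(7,17,12,2) → FL=S FR=W RL=S RR=S
cmd 2: advance +14 → t=36, phase=(1,11,6,16) → FL=S FR=S RL=S RR=W
cmd 3: advance +2 → t=38, phase=(3,13,8,18) → FL=S FR=W RL=S RR=W
cmd 4: advance +1 → t=39, phase=(4,14,9,19) → FL=S FR=W RL=S RR=W
cmd 5: advance +16 → t=55, phase=(0,10,5,15) → FL=S FR=S RL=S RR=W
cmd 6: advance +16 → t=71, phase=(16,6,1,11) → FL=W FR=S RL=S RR=S
cmd 7: advance +18 → t=89, phase=(14,4,19,9) → FL=W FR=S RL=W RR=S
cmd 8: advance +20 → t=109, phase=(14,4,19,9) → FL=W FR=S RL=W RR=S
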